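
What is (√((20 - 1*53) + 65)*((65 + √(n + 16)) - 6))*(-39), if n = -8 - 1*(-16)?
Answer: -9204*√2 - 624*√3 ≈ -14097.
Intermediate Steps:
n = 8 (n = -8 + 16 = 8)
(√((20 - 1*53) + 65)*((65 + √(n + 16)) - 6))*(-39) = (√((20 - 1*53) + 65)*((65 + √(8 + 16)) - 6))*(-39) = (√((20 - 53) + 65)*((65 + √24) - 6))*(-39) = (√(-33 + 65)*((65 + 2*√6) - 6))*(-39) = (√32*(59 + 2*√6))*(-39) = ((4*√2)*(59 + 2*√6))*(-39) = (4*√2*(59 + 2*√6))*(-39) = -156*√2*(59 + 2*√6)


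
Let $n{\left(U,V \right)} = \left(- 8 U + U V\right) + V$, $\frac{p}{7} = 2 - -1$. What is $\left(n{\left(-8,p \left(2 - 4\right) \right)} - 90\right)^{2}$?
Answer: $71824$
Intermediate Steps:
$p = 21$ ($p = 7 \left(2 - -1\right) = 7 \left(2 + 1\right) = 7 \cdot 3 = 21$)
$n{\left(U,V \right)} = V - 8 U + U V$
$\left(n{\left(-8,p \left(2 - 4\right) \right)} - 90\right)^{2} = \left(\left(21 \left(2 - 4\right) - -64 - 8 \cdot 21 \left(2 - 4\right)\right) - 90\right)^{2} = \left(\left(21 \left(-2\right) + 64 - 8 \cdot 21 \left(-2\right)\right) - 90\right)^{2} = \left(\left(-42 + 64 - -336\right) - 90\right)^{2} = \left(\left(-42 + 64 + 336\right) - 90\right)^{2} = \left(358 - 90\right)^{2} = 268^{2} = 71824$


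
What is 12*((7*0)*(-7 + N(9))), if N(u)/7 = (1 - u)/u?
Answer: 0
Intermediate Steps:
N(u) = 7*(1 - u)/u (N(u) = 7*((1 - u)/u) = 7*(1 - u)/u)
12*((7*0)*(-7 + N(9))) = 12*((7*0)*(-7 + (-7 + 7/9))) = 12*(0*(-7 + (-7 + 7*(⅑)))) = 12*(0*(-7 + (-7 + 7/9))) = 12*(0*(-7 - 56/9)) = 12*(0*(-119/9)) = 12*0 = 0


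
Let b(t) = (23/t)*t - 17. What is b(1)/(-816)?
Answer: -1/136 ≈ -0.0073529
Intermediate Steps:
b(t) = 6 (b(t) = 23 - 17 = 6)
b(1)/(-816) = 6/(-816) = 6*(-1/816) = -1/136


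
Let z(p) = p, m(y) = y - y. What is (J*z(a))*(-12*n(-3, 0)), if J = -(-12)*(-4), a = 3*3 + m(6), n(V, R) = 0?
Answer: 0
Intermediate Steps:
m(y) = 0
a = 9 (a = 3*3 + 0 = 9 + 0 = 9)
J = -48 (J = -1*48 = -48)
(J*z(a))*(-12*n(-3, 0)) = (-48*9)*(-12*0) = -432*0 = 0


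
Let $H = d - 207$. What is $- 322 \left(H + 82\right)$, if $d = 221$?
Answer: $-30912$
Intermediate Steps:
$H = 14$ ($H = 221 - 207 = 14$)
$- 322 \left(H + 82\right) = - 322 \left(14 + 82\right) = \left(-322\right) 96 = -30912$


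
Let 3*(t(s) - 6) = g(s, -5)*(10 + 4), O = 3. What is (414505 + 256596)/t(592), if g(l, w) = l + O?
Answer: 2013303/8348 ≈ 241.17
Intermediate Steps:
g(l, w) = 3 + l (g(l, w) = l + 3 = 3 + l)
t(s) = 20 + 14*s/3 (t(s) = 6 + ((3 + s)*(10 + 4))/3 = 6 + ((3 + s)*14)/3 = 6 + (42 + 14*s)/3 = 6 + (14 + 14*s/3) = 20 + 14*s/3)
(414505 + 256596)/t(592) = (414505 + 256596)/(20 + (14/3)*592) = 671101/(20 + 8288/3) = 671101/(8348/3) = 671101*(3/8348) = 2013303/8348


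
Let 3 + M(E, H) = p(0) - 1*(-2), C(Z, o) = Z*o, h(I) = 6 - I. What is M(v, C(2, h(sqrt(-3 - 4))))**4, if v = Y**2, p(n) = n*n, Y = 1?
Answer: 1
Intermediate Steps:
p(n) = n**2
v = 1 (v = 1**2 = 1)
M(E, H) = -1 (M(E, H) = -3 + (0**2 - 1*(-2)) = -3 + (0 + 2) = -3 + 2 = -1)
M(v, C(2, h(sqrt(-3 - 4))))**4 = (-1)**4 = 1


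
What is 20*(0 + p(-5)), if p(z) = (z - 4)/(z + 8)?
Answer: -60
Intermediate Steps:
p(z) = (-4 + z)/(8 + z)
20*(0 + p(-5)) = 20*(0 + (-4 - 5)/(8 - 5)) = 20*(0 - 9/3) = 20*(0 + (⅓)*(-9)) = 20*(0 - 3) = 20*(-3) = -60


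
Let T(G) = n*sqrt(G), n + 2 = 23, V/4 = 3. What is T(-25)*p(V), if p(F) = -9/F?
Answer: -315*I/4 ≈ -78.75*I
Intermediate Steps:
V = 12 (V = 4*3 = 12)
n = 21 (n = -2 + 23 = 21)
T(G) = 21*sqrt(G)
T(-25)*p(V) = (21*sqrt(-25))*(-9/12) = (21*(5*I))*(-9*1/12) = (105*I)*(-3/4) = -315*I/4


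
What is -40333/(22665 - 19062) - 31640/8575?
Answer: -13138697/882735 ≈ -14.884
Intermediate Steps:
-40333/(22665 - 19062) - 31640/8575 = -40333/3603 - 31640*1/8575 = -40333*1/3603 - 904/245 = -40333/3603 - 904/245 = -13138697/882735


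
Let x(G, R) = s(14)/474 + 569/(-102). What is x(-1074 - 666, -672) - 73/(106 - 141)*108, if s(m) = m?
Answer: 61964317/282030 ≈ 219.71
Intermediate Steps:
x(G, R) = -44713/8058 (x(G, R) = 14/474 + 569/(-102) = 14*(1/474) + 569*(-1/102) = 7/237 - 569/102 = -44713/8058)
x(-1074 - 666, -672) - 73/(106 - 141)*108 = -44713/8058 - 73/(106 - 141)*108 = -44713/8058 - 73/(-35)*108 = -44713/8058 - 73*(-1/35)*108 = -44713/8058 + (73/35)*108 = -44713/8058 + 7884/35 = 61964317/282030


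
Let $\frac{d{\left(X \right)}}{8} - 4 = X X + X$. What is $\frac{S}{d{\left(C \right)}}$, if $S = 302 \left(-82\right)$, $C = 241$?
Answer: $- \frac{6191}{116652} \approx -0.053072$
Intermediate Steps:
$S = -24764$
$d{\left(X \right)} = 32 + 8 X + 8 X^{2}$ ($d{\left(X \right)} = 32 + 8 \left(X X + X\right) = 32 + 8 \left(X^{2} + X\right) = 32 + 8 \left(X + X^{2}\right) = 32 + \left(8 X + 8 X^{2}\right) = 32 + 8 X + 8 X^{2}$)
$\frac{S}{d{\left(C \right)}} = - \frac{24764}{32 + 8 \cdot 241 + 8 \cdot 241^{2}} = - \frac{24764}{32 + 1928 + 8 \cdot 58081} = - \frac{24764}{32 + 1928 + 464648} = - \frac{24764}{466608} = \left(-24764\right) \frac{1}{466608} = - \frac{6191}{116652}$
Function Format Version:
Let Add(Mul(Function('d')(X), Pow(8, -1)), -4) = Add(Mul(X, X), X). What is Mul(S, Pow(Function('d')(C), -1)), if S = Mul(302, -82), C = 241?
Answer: Rational(-6191, 116652) ≈ -0.053072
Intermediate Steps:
S = -24764
Function('d')(X) = Add(32, Mul(8, X), Mul(8, Pow(X, 2))) (Function('d')(X) = Add(32, Mul(8, Add(Mul(X, X), X))) = Add(32, Mul(8, Add(Pow(X, 2), X))) = Add(32, Mul(8, Add(X, Pow(X, 2)))) = Add(32, Add(Mul(8, X), Mul(8, Pow(X, 2)))) = Add(32, Mul(8, X), Mul(8, Pow(X, 2))))
Mul(S, Pow(Function('d')(C), -1)) = Mul(-24764, Pow(Add(32, Mul(8, 241), Mul(8, Pow(241, 2))), -1)) = Mul(-24764, Pow(Add(32, 1928, Mul(8, 58081)), -1)) = Mul(-24764, Pow(Add(32, 1928, 464648), -1)) = Mul(-24764, Pow(466608, -1)) = Mul(-24764, Rational(1, 466608)) = Rational(-6191, 116652)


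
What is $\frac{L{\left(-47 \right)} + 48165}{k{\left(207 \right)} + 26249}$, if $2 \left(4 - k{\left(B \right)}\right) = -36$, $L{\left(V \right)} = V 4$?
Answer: $\frac{47977}{26271} \approx 1.8262$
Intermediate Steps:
$L{\left(V \right)} = 4 V$
$k{\left(B \right)} = 22$ ($k{\left(B \right)} = 4 - -18 = 4 + 18 = 22$)
$\frac{L{\left(-47 \right)} + 48165}{k{\left(207 \right)} + 26249} = \frac{4 \left(-47\right) + 48165}{22 + 26249} = \frac{-188 + 48165}{26271} = 47977 \cdot \frac{1}{26271} = \frac{47977}{26271}$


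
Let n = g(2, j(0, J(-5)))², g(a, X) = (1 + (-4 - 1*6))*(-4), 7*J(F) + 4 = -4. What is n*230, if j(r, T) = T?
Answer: 298080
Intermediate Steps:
J(F) = -8/7 (J(F) = -4/7 + (⅐)*(-4) = -4/7 - 4/7 = -8/7)
g(a, X) = 36 (g(a, X) = (1 + (-4 - 6))*(-4) = (1 - 10)*(-4) = -9*(-4) = 36)
n = 1296 (n = 36² = 1296)
n*230 = 1296*230 = 298080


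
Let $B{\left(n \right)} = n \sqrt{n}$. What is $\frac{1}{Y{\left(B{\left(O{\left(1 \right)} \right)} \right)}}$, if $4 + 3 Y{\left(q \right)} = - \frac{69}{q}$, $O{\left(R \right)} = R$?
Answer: $- \frac{3}{73} \approx -0.041096$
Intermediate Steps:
$B{\left(n \right)} = n^{\frac{3}{2}}$
$Y{\left(q \right)} = - \frac{4}{3} - \frac{23}{q}$ ($Y{\left(q \right)} = - \frac{4}{3} + \frac{\left(-69\right) \frac{1}{q}}{3} = - \frac{4}{3} - \frac{23}{q}$)
$\frac{1}{Y{\left(B{\left(O{\left(1 \right)} \right)} \right)}} = \frac{1}{- \frac{4}{3} - \frac{23}{1^{\frac{3}{2}}}} = \frac{1}{- \frac{4}{3} - \frac{23}{1}} = \frac{1}{- \frac{4}{3} - 23} = \frac{1}{- \frac{73}{3}} = - \frac{3}{73}$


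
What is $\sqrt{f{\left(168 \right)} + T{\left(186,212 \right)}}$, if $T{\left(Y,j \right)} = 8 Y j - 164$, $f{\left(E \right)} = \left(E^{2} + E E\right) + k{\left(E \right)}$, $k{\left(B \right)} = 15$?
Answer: $\sqrt{371755} \approx 609.72$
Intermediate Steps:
$f{\left(E \right)} = 15 + 2 E^{2}$ ($f{\left(E \right)} = \left(E^{2} + E E\right) + 15 = \left(E^{2} + E^{2}\right) + 15 = 2 E^{2} + 15 = 15 + 2 E^{2}$)
$T{\left(Y,j \right)} = -164 + 8 Y j$ ($T{\left(Y,j \right)} = 8 Y j - 164 = -164 + 8 Y j$)
$\sqrt{f{\left(168 \right)} + T{\left(186,212 \right)}} = \sqrt{\left(15 + 2 \cdot 168^{2}\right) - \left(164 - 315456\right)} = \sqrt{\left(15 + 2 \cdot 28224\right) + \left(-164 + 315456\right)} = \sqrt{\left(15 + 56448\right) + 315292} = \sqrt{56463 + 315292} = \sqrt{371755}$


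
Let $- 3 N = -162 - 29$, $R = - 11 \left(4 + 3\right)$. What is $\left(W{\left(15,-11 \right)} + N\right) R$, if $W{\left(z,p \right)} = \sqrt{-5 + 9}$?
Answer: $- \frac{15169}{3} \approx -5056.3$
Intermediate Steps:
$R = -77$ ($R = \left(-11\right) 7 = -77$)
$W{\left(z,p \right)} = 2$ ($W{\left(z,p \right)} = \sqrt{4} = 2$)
$N = \frac{191}{3}$ ($N = - \frac{-162 - 29}{3} = \left(- \frac{1}{3}\right) \left(-191\right) = \frac{191}{3} \approx 63.667$)
$\left(W{\left(15,-11 \right)} + N\right) R = \left(2 + \frac{191}{3}\right) \left(-77\right) = \frac{197}{3} \left(-77\right) = - \frac{15169}{3}$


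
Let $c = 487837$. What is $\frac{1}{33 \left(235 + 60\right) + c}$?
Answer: $\frac{1}{497572} \approx 2.0098 \cdot 10^{-6}$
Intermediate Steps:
$\frac{1}{33 \left(235 + 60\right) + c} = \frac{1}{33 \left(235 + 60\right) + 487837} = \frac{1}{33 \cdot 295 + 487837} = \frac{1}{9735 + 487837} = \frac{1}{497572}$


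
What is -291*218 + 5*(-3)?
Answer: -63453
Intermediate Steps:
-291*218 + 5*(-3) = -63438 - 15 = -63453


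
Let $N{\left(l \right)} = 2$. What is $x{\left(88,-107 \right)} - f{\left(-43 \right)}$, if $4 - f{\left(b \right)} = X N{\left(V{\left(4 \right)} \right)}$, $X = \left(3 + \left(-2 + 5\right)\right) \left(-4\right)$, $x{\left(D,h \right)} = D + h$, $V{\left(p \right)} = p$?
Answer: $-71$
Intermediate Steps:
$X = -24$ ($X = \left(3 + 3\right) \left(-4\right) = 6 \left(-4\right) = -24$)
$f{\left(b \right)} = 52$ ($f{\left(b \right)} = 4 - \left(-24\right) 2 = 4 - -48 = 4 + 48 = 52$)
$x{\left(88,-107 \right)} - f{\left(-43 \right)} = \left(88 - 107\right) - 52 = -19 - 52 = -71$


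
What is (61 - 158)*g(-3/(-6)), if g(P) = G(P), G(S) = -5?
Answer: 485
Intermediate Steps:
g(P) = -5
(61 - 158)*g(-3/(-6)) = (61 - 158)*(-5) = -97*(-5) = 485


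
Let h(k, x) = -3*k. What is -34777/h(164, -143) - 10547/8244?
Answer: 5864843/84501 ≈ 69.406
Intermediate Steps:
-34777/h(164, -143) - 10547/8244 = -34777/((-3*164)) - 10547/8244 = -34777/(-492) - 10547*1/8244 = -34777*(-1/492) - 10547/8244 = 34777/492 - 10547/8244 = 5864843/84501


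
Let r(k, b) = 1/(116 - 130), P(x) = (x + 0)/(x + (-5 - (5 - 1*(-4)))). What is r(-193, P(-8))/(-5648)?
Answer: 1/79072 ≈ 1.2647e-5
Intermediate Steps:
P(x) = x/(-14 + x) (P(x) = x/(x + (-5 - (5 + 4))) = x/(x + (-5 - 1*9)) = x/(x + (-5 - 9)) = x/(x - 14) = x/(-14 + x))
r(k, b) = -1/14 (r(k, b) = 1/(-14) = -1/14)
r(-193, P(-8))/(-5648) = -1/14/(-5648) = -1/14*(-1/5648) = 1/79072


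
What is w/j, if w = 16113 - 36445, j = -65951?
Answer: 20332/65951 ≈ 0.30829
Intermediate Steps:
w = -20332
w/j = -20332/(-65951) = -20332*(-1/65951) = 20332/65951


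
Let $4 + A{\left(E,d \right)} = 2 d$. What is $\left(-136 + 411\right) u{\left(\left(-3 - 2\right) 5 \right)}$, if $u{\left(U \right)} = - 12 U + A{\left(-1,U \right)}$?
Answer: $67650$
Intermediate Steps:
$A{\left(E,d \right)} = -4 + 2 d$
$u{\left(U \right)} = -4 - 10 U$ ($u{\left(U \right)} = - 12 U + \left(-4 + 2 U\right) = -4 - 10 U$)
$\left(-136 + 411\right) u{\left(\left(-3 - 2\right) 5 \right)} = \left(-136 + 411\right) \left(-4 - 10 \left(-3 - 2\right) 5\right) = 275 \left(-4 - 10 \left(\left(-5\right) 5\right)\right) = 275 \left(-4 - -250\right) = 275 \left(-4 + 250\right) = 275 \cdot 246 = 67650$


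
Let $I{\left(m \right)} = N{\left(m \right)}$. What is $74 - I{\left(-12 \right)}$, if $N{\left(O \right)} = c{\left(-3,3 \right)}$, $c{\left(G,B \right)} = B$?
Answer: $71$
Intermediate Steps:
$N{\left(O \right)} = 3$
$I{\left(m \right)} = 3$
$74 - I{\left(-12 \right)} = 74 - 3 = 71$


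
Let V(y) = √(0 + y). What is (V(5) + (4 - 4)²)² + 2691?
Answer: 2696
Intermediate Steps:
V(y) = √y
(V(5) + (4 - 4)²)² + 2691 = (√5 + (4 - 4)²)² + 2691 = (√5 + 0²)² + 2691 = (√5 + 0)² + 2691 = (√5)² + 2691 = 5 + 2691 = 2696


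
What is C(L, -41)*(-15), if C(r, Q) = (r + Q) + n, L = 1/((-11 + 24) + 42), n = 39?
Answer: 327/11 ≈ 29.727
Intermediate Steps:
L = 1/55 (L = 1/(13 + 42) = 1/55 ≈ 0.018182)
C(r, Q) = 39 + Q + r (C(r, Q) = (r + Q) + 39 = (Q + r) + 39 = 39 + Q + r)
C(L, -41)*(-15) = (39 - 41 + 1/55)*(-15) = -109/55*(-15) = 327/11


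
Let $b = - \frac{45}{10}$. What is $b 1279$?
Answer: $- \frac{11511}{2} \approx -5755.5$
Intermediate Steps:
$b = - \frac{9}{2}$ ($b = \left(-45\right) \frac{1}{10} = - \frac{9}{2} \approx -4.5$)
$b 1279 = \left(- \frac{9}{2}\right) 1279 = - \frac{11511}{2}$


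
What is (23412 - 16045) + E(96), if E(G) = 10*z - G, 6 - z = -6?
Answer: 7391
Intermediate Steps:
z = 12 (z = 6 - 1*(-6) = 6 + 6 = 12)
E(G) = 120 - G (E(G) = 10*12 - G = 120 - G)
(23412 - 16045) + E(96) = (23412 - 16045) + (120 - 1*96) = 7367 + (120 - 96) = 7367 + 24 = 7391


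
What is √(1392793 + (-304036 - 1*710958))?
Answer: √377799 ≈ 614.65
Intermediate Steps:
√(1392793 + (-304036 - 1*710958)) = √(1392793 + (-304036 - 710958)) = √(1392793 - 1014994) = √377799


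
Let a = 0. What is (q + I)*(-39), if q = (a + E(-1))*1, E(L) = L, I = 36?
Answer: -1365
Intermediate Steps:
q = -1 (q = (0 - 1)*1 = -1*1 = -1)
(q + I)*(-39) = (-1 + 36)*(-39) = 35*(-39) = -1365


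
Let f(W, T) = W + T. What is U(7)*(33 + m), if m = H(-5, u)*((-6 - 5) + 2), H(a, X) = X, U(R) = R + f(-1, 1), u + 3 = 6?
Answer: 42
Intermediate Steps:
u = 3 (u = -3 + 6 = 3)
f(W, T) = T + W
U(R) = R (U(R) = R + (1 - 1) = R + 0 = R)
m = -27 (m = 3*((-6 - 5) + 2) = 3*(-11 + 2) = 3*(-9) = -27)
U(7)*(33 + m) = 7*(33 - 27) = 7*6 = 42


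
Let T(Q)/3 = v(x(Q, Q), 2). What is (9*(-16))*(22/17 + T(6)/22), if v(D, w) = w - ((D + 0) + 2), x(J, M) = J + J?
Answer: 9216/187 ≈ 49.283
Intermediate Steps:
x(J, M) = 2*J
v(D, w) = -2 + w - D (v(D, w) = w - (D + 2) = w - (2 + D) = w + (-2 - D) = -2 + w - D)
T(Q) = -6*Q (T(Q) = 3*(-2 + 2 - 2*Q) = 3*(-2*Q) = -6*Q)
(9*(-16))*(22/17 + T(6)/22) = (9*(-16))*(22/17 - 6*6/22) = -144*(22*(1/17) - 36*1/22) = -144*(22/17 - 18/11) = -144*(-64/187) = 9216/187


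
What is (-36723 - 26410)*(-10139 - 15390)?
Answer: 1611722357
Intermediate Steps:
(-36723 - 26410)*(-10139 - 15390) = -63133*(-25529) = 1611722357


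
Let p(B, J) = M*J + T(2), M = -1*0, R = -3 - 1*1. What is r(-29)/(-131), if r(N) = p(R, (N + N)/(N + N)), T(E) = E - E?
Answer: 0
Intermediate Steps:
T(E) = 0
R = -4 (R = -3 - 1 = -4)
M = 0
p(B, J) = 0 (p(B, J) = 0*J + 0 = 0 + 0 = 0)
r(N) = 0
r(-29)/(-131) = 0/(-131) = 0*(-1/131) = 0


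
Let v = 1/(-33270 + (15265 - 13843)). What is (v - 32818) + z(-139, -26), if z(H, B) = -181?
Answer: -1050952153/31848 ≈ -32999.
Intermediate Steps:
v = -1/31848 (v = 1/(-33270 + 1422) = 1/(-31848) = -1/31848 ≈ -3.1399e-5)
(v - 32818) + z(-139, -26) = (-1/31848 - 32818) - 181 = -1045187665/31848 - 181 = -1050952153/31848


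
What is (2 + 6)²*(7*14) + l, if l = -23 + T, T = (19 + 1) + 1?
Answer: 6270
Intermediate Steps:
T = 21 (T = 20 + 1 = 21)
l = -2 (l = -23 + 21 = -2)
(2 + 6)²*(7*14) + l = (2 + 6)²*(7*14) - 2 = 8²*98 - 2 = 64*98 - 2 = 6272 - 2 = 6270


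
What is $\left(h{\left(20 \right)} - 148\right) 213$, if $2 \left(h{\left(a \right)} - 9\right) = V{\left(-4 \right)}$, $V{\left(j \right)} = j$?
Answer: $-30033$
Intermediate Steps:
$h{\left(a \right)} = 7$ ($h{\left(a \right)} = 9 + \frac{1}{2} \left(-4\right) = 9 - 2 = 7$)
$\left(h{\left(20 \right)} - 148\right) 213 = \left(7 - 148\right) 213 = \left(-141\right) 213 = -30033$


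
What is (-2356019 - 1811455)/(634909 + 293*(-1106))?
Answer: -47902/3573 ≈ -13.407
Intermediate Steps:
(-2356019 - 1811455)/(634909 + 293*(-1106)) = -4167474/(634909 - 324058) = -4167474/310851 = -4167474*1/310851 = -47902/3573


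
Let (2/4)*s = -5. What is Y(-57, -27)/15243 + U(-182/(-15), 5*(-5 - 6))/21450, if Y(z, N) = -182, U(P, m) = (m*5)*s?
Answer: 23039/198159 ≈ 0.11627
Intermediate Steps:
s = -10 (s = 2*(-5) = -10)
U(P, m) = -50*m (U(P, m) = (m*5)*(-10) = (5*m)*(-10) = -50*m)
Y(-57, -27)/15243 + U(-182/(-15), 5*(-5 - 6))/21450 = -182/15243 - 250*(-5 - 6)/21450 = -182*1/15243 - 250*(-11)*(1/21450) = -182/15243 - 50*(-55)*(1/21450) = -182/15243 + 2750*(1/21450) = -182/15243 + 5/39 = 23039/198159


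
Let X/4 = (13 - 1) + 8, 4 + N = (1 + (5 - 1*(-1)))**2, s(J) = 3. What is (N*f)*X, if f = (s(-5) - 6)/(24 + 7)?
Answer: -10800/31 ≈ -348.39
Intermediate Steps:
N = 45 (N = -4 + (1 + (5 - 1*(-1)))**2 = -4 + (1 + (5 + 1))**2 = -4 + (1 + 6)**2 = -4 + 7**2 = -4 + 49 = 45)
f = -3/31 (f = (3 - 6)/(24 + 7) = -3/31 ≈ -0.096774)
X = 80 (X = 4*((13 - 1) + 8) = 4*(12 + 8) = 4*20 = 80)
(N*f)*X = (45*(-3/31))*80 = -135/31*80 = -10800/31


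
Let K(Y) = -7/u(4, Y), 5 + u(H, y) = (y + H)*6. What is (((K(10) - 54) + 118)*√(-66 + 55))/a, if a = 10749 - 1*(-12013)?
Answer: 5049*I*√11/1798198 ≈ 0.0093125*I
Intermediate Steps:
u(H, y) = -5 + 6*H + 6*y (u(H, y) = -5 + (y + H)*6 = -5 + (H + y)*6 = -5 + (6*H + 6*y) = -5 + 6*H + 6*y)
K(Y) = -7/(19 + 6*Y) (K(Y) = -7/(-5 + 6*4 + 6*Y) = -7/(-5 + 24 + 6*Y) = -7/(19 + 6*Y))
a = 22762 (a = 10749 + 12013 = 22762)
(((K(10) - 54) + 118)*√(-66 + 55))/a = (((-7/(19 + 6*10) - 54) + 118)*√(-66 + 55))/22762 = (((-7/(19 + 60) - 54) + 118)*√(-11))*(1/22762) = (((-7/79 - 54) + 118)*(I*√11))*(1/22762) = ((-4273/79 + 118)*(I*√11))*(1/22762) = (5049*(I*√11)/79)*(1/22762) = (5049*I*√11/79)*(1/22762) = 5049*I*√11/1798198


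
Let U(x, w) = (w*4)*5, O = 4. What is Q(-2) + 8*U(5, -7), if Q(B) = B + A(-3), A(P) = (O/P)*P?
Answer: -1118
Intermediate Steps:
A(P) = 4 (A(P) = (4/P)*P = 4)
U(x, w) = 20*w (U(x, w) = (4*w)*5 = 20*w)
Q(B) = 4 + B (Q(B) = B + 4 = 4 + B)
Q(-2) + 8*U(5, -7) = (4 - 2) + 8*(20*(-7)) = 2 + 8*(-140) = 2 - 1120 = -1118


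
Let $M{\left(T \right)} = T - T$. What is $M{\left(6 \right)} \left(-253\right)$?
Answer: $0$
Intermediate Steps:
$M{\left(T \right)} = 0$
$M{\left(6 \right)} \left(-253\right) = 0 \left(-253\right) = 0$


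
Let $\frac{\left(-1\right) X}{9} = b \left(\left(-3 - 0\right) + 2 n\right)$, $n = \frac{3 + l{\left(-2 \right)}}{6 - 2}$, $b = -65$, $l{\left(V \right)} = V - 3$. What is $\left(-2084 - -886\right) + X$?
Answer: $-3538$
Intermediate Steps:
$l{\left(V \right)} = -3 + V$
$n = - \frac{1}{2}$ ($n = \frac{3 - 5}{6 - 2} = \frac{3 - 5}{4} = \left(-2\right) \frac{1}{4} = - \frac{1}{2} \approx -0.5$)
$X = -2340$ ($X = - 9 \left(- 65 \left(\left(-3 - 0\right) + 2 \left(- \frac{1}{2}\right)\right)\right) = - 9 \left(- 65 \left(\left(-3 + 0\right) - 1\right)\right) = - 9 \left(- 65 \left(-3 - 1\right)\right) = - 9 \left(\left(-65\right) \left(-4\right)\right) = \left(-9\right) 260 = -2340$)
$\left(-2084 - -886\right) + X = \left(-2084 - -886\right) - 2340 = \left(-2084 + 886\right) - 2340 = -1198 - 2340 = -3538$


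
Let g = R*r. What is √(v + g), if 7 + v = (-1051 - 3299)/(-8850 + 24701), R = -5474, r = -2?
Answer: 3*√2524245419/1441 ≈ 104.60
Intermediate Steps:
v = -115307/15851 (v = -7 + (-1051 - 3299)/(-8850 + 24701) = -7 - 4350/15851 = -115307/15851 ≈ -7.2744)
g = 10948 (g = -5474*(-2) = 10948)
√(v + g) = √(-115307/15851 + 10948) = √(173421441/15851) = 3*√2524245419/1441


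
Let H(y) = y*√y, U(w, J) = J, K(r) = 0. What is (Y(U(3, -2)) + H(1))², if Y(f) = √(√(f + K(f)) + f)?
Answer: (1 + √(-2 + I*√2))² ≈ -0.05185 + 4.3973*I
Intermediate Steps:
H(y) = y^(3/2)
Y(f) = √(f + √f) (Y(f) = √(√(f + 0) + f) = √(√f + f) = √(f + √f))
(Y(U(3, -2)) + H(1))² = (√(-2 + √(-2)) + 1^(3/2))² = (√(-2 + I*√2) + 1)² = (1 + √(-2 + I*√2))²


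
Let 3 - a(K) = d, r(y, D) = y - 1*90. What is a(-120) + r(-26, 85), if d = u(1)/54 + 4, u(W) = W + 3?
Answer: -3161/27 ≈ -117.07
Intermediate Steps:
r(y, D) = -90 + y (r(y, D) = y - 90 = -90 + y)
u(W) = 3 + W
d = 110/27 (d = (3 + 1)/54 + 4 = 4*(1/54) + 4 = 2/27 + 4 = 110/27 ≈ 4.0741)
a(K) = -29/27 (a(K) = 3 - 1*110/27 = 3 - 110/27 = -29/27)
a(-120) + r(-26, 85) = -29/27 + (-90 - 26) = -29/27 - 116 = -3161/27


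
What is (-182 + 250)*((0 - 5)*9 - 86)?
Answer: -8908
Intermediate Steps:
(-182 + 250)*((0 - 5)*9 - 86) = 68*(-5*9 - 86) = 68*(-45 - 86) = 68*(-131) = -8908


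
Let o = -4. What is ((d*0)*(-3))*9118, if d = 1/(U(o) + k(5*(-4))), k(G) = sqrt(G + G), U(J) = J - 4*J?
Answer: 0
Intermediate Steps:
U(J) = -3*J
k(G) = sqrt(2)*sqrt(G) (k(G) = sqrt(2*G) = sqrt(2)*sqrt(G))
d = 1/(12 + 2*I*sqrt(10)) (d = 1/(-3*(-4) + sqrt(2)*sqrt(5*(-4))) = 1/(12 + sqrt(2)*sqrt(-20)) = 1/(12 + sqrt(2)*(2*I*sqrt(5))) = 1/(12 + 2*I*sqrt(10)) ≈ 0.065217 - 0.034373*I)
((d*0)*(-3))*9118 = (((3/46 - I*sqrt(10)/92)*0)*(-3))*9118 = (0*(-3))*9118 = 0*9118 = 0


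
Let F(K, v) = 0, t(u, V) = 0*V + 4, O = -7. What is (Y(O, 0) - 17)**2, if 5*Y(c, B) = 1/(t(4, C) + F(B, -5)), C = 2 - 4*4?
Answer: 114921/400 ≈ 287.30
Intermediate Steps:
C = -14 (C = 2 - 16 = -14)
t(u, V) = 4 (t(u, V) = 0 + 4 = 4)
Y(c, B) = 1/20 (Y(c, B) = 1/(5*(4 + 0)) = (1/5)/4 = (1/5)*(1/4) = 1/20)
(Y(O, 0) - 17)**2 = (1/20 - 17)**2 = (-339/20)**2 = 114921/400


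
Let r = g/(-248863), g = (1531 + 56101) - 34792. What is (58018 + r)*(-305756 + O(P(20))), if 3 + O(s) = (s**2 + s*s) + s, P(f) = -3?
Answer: -4414488013626336/248863 ≈ -1.7739e+10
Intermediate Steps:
g = 22840 (g = 57632 - 34792 = 22840)
r = -22840/248863 (r = 22840/(-248863) = 22840*(-1/248863) = -22840/248863 ≈ -0.091777)
O(s) = -3 + s + 2*s**2 (O(s) = -3 + ((s**2 + s*s) + s) = -3 + ((s**2 + s**2) + s) = -3 + (2*s**2 + s) = -3 + (s + 2*s**2) = -3 + s + 2*s**2)
(58018 + r)*(-305756 + O(P(20))) = (58018 - 22840/248863)*(-305756 + (-3 - 3 + 2*(-3)**2)) = 14438510694*(-305756 + (-3 - 3 + 2*9))/248863 = 14438510694*(-305756 + (-3 - 3 + 18))/248863 = 14438510694*(-305756 + 12)/248863 = (14438510694/248863)*(-305744) = -4414488013626336/248863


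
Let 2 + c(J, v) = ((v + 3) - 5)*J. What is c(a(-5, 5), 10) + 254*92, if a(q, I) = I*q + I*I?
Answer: 23366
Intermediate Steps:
a(q, I) = I**2 + I*q (a(q, I) = I*q + I**2 = I**2 + I*q)
c(J, v) = -2 + J*(-2 + v) (c(J, v) = -2 + ((v + 3) - 5)*J = -2 + ((3 + v) - 5)*J = -2 + (-2 + v)*J = -2 + J*(-2 + v))
c(a(-5, 5), 10) + 254*92 = (-2 - 10*(5 - 5) + (5*(5 - 5))*10) + 254*92 = (-2 - 10*0 + (5*0)*10) + 23368 = (-2 - 2*0 + 0*10) + 23368 = (-2 + 0 + 0) + 23368 = -2 + 23368 = 23366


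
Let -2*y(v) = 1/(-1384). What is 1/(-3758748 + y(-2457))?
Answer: -2768/10404214463 ≈ -2.6605e-7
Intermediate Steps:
y(v) = 1/2768 (y(v) = -1/2/(-1384) = -1/2*(-1/1384) = 1/2768)
1/(-3758748 + y(-2457)) = 1/(-3758748 + 1/2768) = 1/(-10404214463/2768) = -2768/10404214463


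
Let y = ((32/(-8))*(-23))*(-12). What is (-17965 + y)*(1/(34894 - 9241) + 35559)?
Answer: -17394646988932/25653 ≈ -6.7807e+8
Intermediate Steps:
y = -1104 (y = ((32*(-⅛))*(-23))*(-12) = -4*(-23)*(-12) = 92*(-12) = -1104)
(-17965 + y)*(1/(34894 - 9241) + 35559) = (-17965 - 1104)*(1/(34894 - 9241) + 35559) = -19069*(1/25653 + 35559) = -19069*912195028/25653 = -17394646988932/25653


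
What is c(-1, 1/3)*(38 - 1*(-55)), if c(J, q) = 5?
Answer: 465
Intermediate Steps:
c(-1, 1/3)*(38 - 1*(-55)) = 5*(38 - 1*(-55)) = 5*(38 + 55) = 5*93 = 465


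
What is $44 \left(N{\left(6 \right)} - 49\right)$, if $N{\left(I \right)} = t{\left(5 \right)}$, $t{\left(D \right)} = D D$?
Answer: $-1056$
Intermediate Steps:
$t{\left(D \right)} = D^{2}$
$N{\left(I \right)} = 25$ ($N{\left(I \right)} = 5^{2} = 25$)
$44 \left(N{\left(6 \right)} - 49\right) = 44 \left(25 - 49\right) = 44 \left(-24\right) = -1056$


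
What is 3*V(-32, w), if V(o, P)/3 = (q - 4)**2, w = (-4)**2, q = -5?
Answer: 729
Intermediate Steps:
w = 16
V(o, P) = 243 (V(o, P) = 3*(-5 - 4)**2 = 3*(-9)**2 = 3*81 = 243)
3*V(-32, w) = 3*243 = 729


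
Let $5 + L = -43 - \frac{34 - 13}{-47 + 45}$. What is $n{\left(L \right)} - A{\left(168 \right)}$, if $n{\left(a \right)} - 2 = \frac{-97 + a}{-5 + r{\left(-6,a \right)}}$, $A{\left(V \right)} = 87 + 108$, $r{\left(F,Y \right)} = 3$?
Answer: $- \frac{503}{4} \approx -125.75$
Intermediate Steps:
$A{\left(V \right)} = 195$
$L = - \frac{75}{2}$ ($L = -5 - \left(43 + \frac{34 - 13}{-47 + 45}\right) = -5 - \left(43 + \frac{21}{-2}\right) = -5 - \left(43 + 21 \left(- \frac{1}{2}\right)\right) = -5 - \frac{65}{2} = - \frac{75}{2} \approx -37.5$)
$n{\left(a \right)} = \frac{101}{2} - \frac{a}{2}$ ($n{\left(a \right)} = 2 + \frac{-97 + a}{-5 + 3} = 2 + \frac{-97 + a}{-2} = 2 + \left(-97 + a\right) \left(- \frac{1}{2}\right) = 2 - \left(- \frac{97}{2} + \frac{a}{2}\right) = \frac{101}{2} - \frac{a}{2}$)
$n{\left(L \right)} - A{\left(168 \right)} = \left(\frac{101}{2} - - \frac{75}{4}\right) - 195 = \left(\frac{101}{2} + \frac{75}{4}\right) - 195 = \frac{277}{4} - 195 = - \frac{503}{4}$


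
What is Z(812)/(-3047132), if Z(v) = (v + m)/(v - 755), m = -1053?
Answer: 241/173686524 ≈ 1.3876e-6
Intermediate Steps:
Z(v) = (-1053 + v)/(-755 + v) (Z(v) = (v - 1053)/(v - 755) = (-1053 + v)/(-755 + v))
Z(812)/(-3047132) = ((-1053 + 812)/(-755 + 812))/(-3047132) = (-241/57)*(-1/3047132) = ((1/57)*(-241))*(-1/3047132) = -241/57*(-1/3047132) = 241/173686524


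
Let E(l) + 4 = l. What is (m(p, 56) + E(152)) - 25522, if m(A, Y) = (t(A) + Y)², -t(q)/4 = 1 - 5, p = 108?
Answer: -20190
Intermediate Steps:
E(l) = -4 + l
t(q) = 16 (t(q) = -4*(1 - 5) = -4*(-4) = 16)
m(A, Y) = (16 + Y)²
(m(p, 56) + E(152)) - 25522 = ((16 + 56)² + (-4 + 152)) - 25522 = (72² + 148) - 25522 = (5184 + 148) - 25522 = 5332 - 25522 = -20190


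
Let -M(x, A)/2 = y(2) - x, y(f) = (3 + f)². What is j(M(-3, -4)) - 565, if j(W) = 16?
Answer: -549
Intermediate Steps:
M(x, A) = -50 + 2*x (M(x, A) = -2*((3 + 2)² - x) = -2*(5² - x) = -2*(25 - x) = -50 + 2*x)
j(M(-3, -4)) - 565 = 16 - 565 = -549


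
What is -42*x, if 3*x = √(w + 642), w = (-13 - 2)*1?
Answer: -14*√627 ≈ -350.56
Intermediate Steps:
w = -15 (w = -15*1 = -15)
x = √627/3 (x = √(-15 + 642)/3 = √627/3 ≈ 8.3466)
-42*x = -14*√627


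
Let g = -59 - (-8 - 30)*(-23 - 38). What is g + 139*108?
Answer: 12635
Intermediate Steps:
g = -2377 (g = -59 - (-38)*(-61) = -59 - 1*2318 = -59 - 2318 = -2377)
g + 139*108 = -2377 + 139*108 = -2377 + 15012 = 12635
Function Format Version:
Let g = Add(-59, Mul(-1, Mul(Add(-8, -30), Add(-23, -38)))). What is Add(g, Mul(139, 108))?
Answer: 12635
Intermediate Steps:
g = -2377 (g = Add(-59, Mul(-1, Mul(-38, -61))) = Add(-59, Mul(-1, 2318)) = Add(-59, -2318) = -2377)
Add(g, Mul(139, 108)) = Add(-2377, Mul(139, 108)) = Add(-2377, 15012) = 12635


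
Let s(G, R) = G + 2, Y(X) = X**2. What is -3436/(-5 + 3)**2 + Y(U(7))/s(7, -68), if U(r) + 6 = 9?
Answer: -858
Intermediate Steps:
U(r) = 3 (U(r) = -6 + 9 = 3)
s(G, R) = 2 + G
-3436/(-5 + 3)**2 + Y(U(7))/s(7, -68) = -3436/(-5 + 3)**2 + 3**2/(2 + 7) = -3436/((-2)**2) + 9/9 = -3436/4 + 9*(1/9) = -3436*1/4 + 1 = -859 + 1 = -858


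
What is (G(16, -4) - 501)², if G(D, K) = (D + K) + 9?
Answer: 230400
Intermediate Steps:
G(D, K) = 9 + D + K
(G(16, -4) - 501)² = ((9 + 16 - 4) - 501)² = (21 - 501)² = (-480)² = 230400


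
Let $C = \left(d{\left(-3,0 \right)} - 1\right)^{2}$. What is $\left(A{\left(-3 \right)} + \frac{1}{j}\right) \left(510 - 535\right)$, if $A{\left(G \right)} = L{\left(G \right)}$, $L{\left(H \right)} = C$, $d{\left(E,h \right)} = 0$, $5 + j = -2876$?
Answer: $- \frac{72000}{2881} \approx -24.991$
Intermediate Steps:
$j = -2881$ ($j = -5 - 2876 = -2881$)
$C = 1$ ($C = \left(0 - 1\right)^{2} = \left(-1\right)^{2} = 1$)
$L{\left(H \right)} = 1$
$A{\left(G \right)} = 1$
$\left(A{\left(-3 \right)} + \frac{1}{j}\right) \left(510 - 535\right) = \left(1 + \frac{1}{-2881}\right) \left(510 - 535\right) = \left(1 - \frac{1}{2881}\right) \left(-25\right) = \frac{2880}{2881} \left(-25\right) = - \frac{72000}{2881}$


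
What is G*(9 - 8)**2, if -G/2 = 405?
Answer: -810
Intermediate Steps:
G = -810 (G = -2*405 = -810)
G*(9 - 8)**2 = -810*(9 - 8)**2 = -810*1**2 = -810*1 = -810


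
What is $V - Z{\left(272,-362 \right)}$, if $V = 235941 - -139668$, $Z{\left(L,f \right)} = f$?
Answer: $375971$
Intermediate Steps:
$V = 375609$ ($V = 235941 + 139668 = 375609$)
$V - Z{\left(272,-362 \right)} = 375609 - -362 = 375609 + 362 = 375971$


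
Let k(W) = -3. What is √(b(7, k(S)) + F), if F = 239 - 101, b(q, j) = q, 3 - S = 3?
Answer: √145 ≈ 12.042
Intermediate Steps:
S = 0 (S = 3 - 1*3 = 3 - 3 = 0)
F = 138
√(b(7, k(S)) + F) = √(7 + 138) = √145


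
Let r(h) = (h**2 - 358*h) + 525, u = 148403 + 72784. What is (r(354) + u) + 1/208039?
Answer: 45830159545/208039 ≈ 2.2030e+5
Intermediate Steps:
u = 221187
r(h) = 525 + h**2 - 358*h
(r(354) + u) + 1/208039 = ((525 + 354**2 - 358*354) + 221187) + 1/208039 = ((525 + 125316 - 126732) + 221187) + 1/208039 = (-891 + 221187) + 1/208039 = 220296 + 1/208039 = 45830159545/208039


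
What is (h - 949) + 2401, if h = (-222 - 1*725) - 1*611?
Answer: -106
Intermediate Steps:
h = -1558 (h = (-222 - 725) - 611 = -947 - 611 = -1558)
(h - 949) + 2401 = (-1558 - 949) + 2401 = -2507 + 2401 = -106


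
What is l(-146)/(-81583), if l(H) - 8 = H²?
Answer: -21324/81583 ≈ -0.26138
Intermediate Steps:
l(H) = 8 + H²
l(-146)/(-81583) = (8 + (-146)²)/(-81583) = (8 + 21316)*(-1/81583) = 21324*(-1/81583) = -21324/81583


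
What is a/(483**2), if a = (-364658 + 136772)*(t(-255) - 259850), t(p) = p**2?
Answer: 14799296650/77763 ≈ 1.9031e+5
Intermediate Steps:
a = 44397889950 (a = (-364658 + 136772)*((-255)**2 - 259850) = -227886*(65025 - 259850) = -227886*(-194825) = 44397889950)
a/(483**2) = 44397889950/(483**2) = 44397889950/233289 = 44397889950*(1/233289) = 14799296650/77763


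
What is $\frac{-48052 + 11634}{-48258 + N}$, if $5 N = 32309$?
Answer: $\frac{182090}{208981} \approx 0.87132$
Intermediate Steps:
$N = \frac{32309}{5}$ ($N = \frac{1}{5} \cdot 32309 = \frac{32309}{5} \approx 6461.8$)
$\frac{-48052 + 11634}{-48258 + N} = \frac{-48052 + 11634}{-48258 + \frac{32309}{5}} = - \frac{36418}{- \frac{208981}{5}} = \left(-36418\right) \left(- \frac{5}{208981}\right) = \frac{182090}{208981}$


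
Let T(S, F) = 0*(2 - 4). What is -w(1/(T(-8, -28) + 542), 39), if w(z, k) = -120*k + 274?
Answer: 4406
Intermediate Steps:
T(S, F) = 0 (T(S, F) = 0*(-2) = 0)
w(z, k) = 274 - 120*k
-w(1/(T(-8, -28) + 542), 39) = -(274 - 120*39) = -(274 - 4680) = -1*(-4406) = 4406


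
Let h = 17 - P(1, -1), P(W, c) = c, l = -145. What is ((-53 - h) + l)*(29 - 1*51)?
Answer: 4752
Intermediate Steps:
h = 18 (h = 17 - 1*(-1) = 17 + 1 = 18)
((-53 - h) + l)*(29 - 1*51) = ((-53 - 1*18) - 145)*(29 - 1*51) = ((-53 - 18) - 145)*(29 - 51) = (-71 - 145)*(-22) = -216*(-22) = 4752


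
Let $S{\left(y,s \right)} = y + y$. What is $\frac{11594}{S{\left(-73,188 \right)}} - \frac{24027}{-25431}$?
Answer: $- \frac{48556512}{618821} \approx -78.466$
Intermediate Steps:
$S{\left(y,s \right)} = 2 y$
$\frac{11594}{S{\left(-73,188 \right)}} - \frac{24027}{-25431} = \frac{11594}{2 \left(-73\right)} - \frac{24027}{-25431} = \frac{11594}{-146} - - \frac{8009}{8477} = 11594 \left(- \frac{1}{146}\right) + \frac{8009}{8477} = - \frac{5797}{73} + \frac{8009}{8477} = - \frac{48556512}{618821}$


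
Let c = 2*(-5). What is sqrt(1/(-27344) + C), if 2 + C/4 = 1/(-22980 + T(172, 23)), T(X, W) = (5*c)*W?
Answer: I*sqrt(54420149664145805)/82476340 ≈ 2.8285*I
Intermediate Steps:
c = -10
T(X, W) = -50*W (T(X, W) = (5*(-10))*W = -50*W)
C = -96522/12065 (C = -8 + 4/(-22980 - 50*23) = -8 + 4/(-22980 - 1150) = -8 + 4/(-24130) = -8 + 4*(-1/24130) = -8 - 2/12065 = -96522/12065 ≈ -8.0002)
sqrt(1/(-27344) + C) = sqrt(1/(-27344) - 96522/12065) = sqrt(-1/27344 - 96522/12065) = sqrt(-2639309633/329905360) = I*sqrt(54420149664145805)/82476340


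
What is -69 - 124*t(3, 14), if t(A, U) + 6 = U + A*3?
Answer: -2177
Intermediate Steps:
t(A, U) = -6 + U + 3*A (t(A, U) = -6 + (U + A*3) = -6 + (U + 3*A) = -6 + U + 3*A)
-69 - 124*t(3, 14) = -69 - 124*(-6 + 14 + 3*3) = -69 - 124*(-6 + 14 + 9) = -69 - 124*17 = -69 - 2108 = -2177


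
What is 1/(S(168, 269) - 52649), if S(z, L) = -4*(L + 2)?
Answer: -1/53733 ≈ -1.8611e-5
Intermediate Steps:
S(z, L) = -8 - 4*L (S(z, L) = -4*(2 + L) = -8 - 4*L)
1/(S(168, 269) - 52649) = 1/((-8 - 4*269) - 52649) = 1/((-8 - 1076) - 52649) = 1/(-1084 - 52649) = 1/(-53733) = -1/53733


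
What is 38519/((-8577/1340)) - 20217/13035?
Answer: -224326974103/37267065 ≈ -6019.4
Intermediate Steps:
38519/((-8577/1340)) - 20217/13035 = 38519/((-8577*1/1340)) - 20217*1/13035 = 38519/(-8577/1340) - 6739/4345 = 38519*(-1340/8577) - 6739/4345 = -51615460/8577 - 6739/4345 = -224326974103/37267065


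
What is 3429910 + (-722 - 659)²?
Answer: 5337071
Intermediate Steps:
3429910 + (-722 - 659)² = 3429910 + (-1381)² = 3429910 + 1907161 = 5337071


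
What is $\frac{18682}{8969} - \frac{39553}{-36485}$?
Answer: $\frac{1036363627}{327233965} \approx 3.167$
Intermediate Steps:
$\frac{18682}{8969} - \frac{39553}{-36485} = 18682 \cdot \frac{1}{8969} - - \frac{39553}{36485} = \frac{18682}{8969} + \frac{39553}{36485} = \frac{1036363627}{327233965}$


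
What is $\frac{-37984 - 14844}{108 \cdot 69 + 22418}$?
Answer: $- \frac{26414}{14935} \approx -1.7686$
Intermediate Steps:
$\frac{-37984 - 14844}{108 \cdot 69 + 22418} = - \frac{52828}{7452 + 22418} = - \frac{52828}{29870} = \left(-52828\right) \frac{1}{29870} = - \frac{26414}{14935}$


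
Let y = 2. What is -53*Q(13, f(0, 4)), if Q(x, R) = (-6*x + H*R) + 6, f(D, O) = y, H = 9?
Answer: 2862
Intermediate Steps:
f(D, O) = 2
Q(x, R) = 6 - 6*x + 9*R (Q(x, R) = (-6*x + 9*R) + 6 = 6 - 6*x + 9*R)
-53*Q(13, f(0, 4)) = -53*(6 - 6*13 + 9*2) = -53*(6 - 78 + 18) = -53*(-54) = 2862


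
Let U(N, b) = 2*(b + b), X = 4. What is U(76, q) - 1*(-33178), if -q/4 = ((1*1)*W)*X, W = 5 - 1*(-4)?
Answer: 32602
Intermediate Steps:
W = 9 (W = 5 + 4 = 9)
q = -144 (q = -4*(1*1)*9*4 = -4*1*9*4 = -36*4 = -4*36 = -144)
U(N, b) = 4*b (U(N, b) = 2*(2*b) = 4*b)
U(76, q) - 1*(-33178) = 4*(-144) - 1*(-33178) = -576 + 33178 = 32602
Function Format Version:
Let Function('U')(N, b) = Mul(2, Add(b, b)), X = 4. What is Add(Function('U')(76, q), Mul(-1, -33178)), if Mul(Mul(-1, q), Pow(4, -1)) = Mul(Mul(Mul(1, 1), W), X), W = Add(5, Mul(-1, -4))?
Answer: 32602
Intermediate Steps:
W = 9 (W = Add(5, 4) = 9)
q = -144 (q = Mul(-4, Mul(Mul(Mul(1, 1), 9), 4)) = Mul(-4, Mul(Mul(1, 9), 4)) = Mul(-4, Mul(9, 4)) = Mul(-4, 36) = -144)
Function('U')(N, b) = Mul(4, b) (Function('U')(N, b) = Mul(2, Mul(2, b)) = Mul(4, b))
Add(Function('U')(76, q), Mul(-1, -33178)) = Add(Mul(4, -144), Mul(-1, -33178)) = Add(-576, 33178) = 32602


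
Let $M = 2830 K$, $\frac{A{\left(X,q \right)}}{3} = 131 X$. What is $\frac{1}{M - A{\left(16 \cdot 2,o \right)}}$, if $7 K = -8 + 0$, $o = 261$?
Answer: $- \frac{7}{110672} \approx -6.325 \cdot 10^{-5}$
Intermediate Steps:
$A{\left(X,q \right)} = 393 X$ ($A{\left(X,q \right)} = 3 \cdot 131 X = 393 X$)
$K = - \frac{8}{7}$ ($K = \frac{-8 + 0}{7} = \frac{1}{7} \left(-8\right) = - \frac{8}{7} \approx -1.1429$)
$M = - \frac{22640}{7}$ ($M = 2830 \left(- \frac{8}{7}\right) = - \frac{22640}{7} \approx -3234.3$)
$\frac{1}{M - A{\left(16 \cdot 2,o \right)}} = \frac{1}{- \frac{22640}{7} - 393 \cdot 16 \cdot 2} = \frac{1}{- \frac{22640}{7} - 393 \cdot 32} = \frac{1}{- \frac{22640}{7} - 12576} = \frac{1}{- \frac{110672}{7}} = - \frac{7}{110672}$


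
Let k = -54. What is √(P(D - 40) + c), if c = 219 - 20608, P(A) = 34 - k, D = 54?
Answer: I*√20301 ≈ 142.48*I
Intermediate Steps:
P(A) = 88 (P(A) = 34 - 1*(-54) = 34 + 54 = 88)
c = -20389
√(P(D - 40) + c) = √(88 - 20389) = √(-20301) = I*√20301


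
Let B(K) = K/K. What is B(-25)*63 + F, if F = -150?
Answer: -87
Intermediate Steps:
B(K) = 1
B(-25)*63 + F = 1*63 - 150 = 63 - 150 = -87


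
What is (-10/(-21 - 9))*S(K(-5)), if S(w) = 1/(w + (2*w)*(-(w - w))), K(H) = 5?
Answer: 1/15 ≈ 0.066667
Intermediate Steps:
S(w) = 1/w (S(w) = 1/(w + (2*w)*(-1*0)) = 1/(w + (2*w)*0) = 1/(w + 0) = 1/w)
(-10/(-21 - 9))*S(K(-5)) = -10/(-21 - 9)/5 = -10/(-30)*(⅕) = -10*(-1/30)*(⅕) = (⅓)*(⅕) = 1/15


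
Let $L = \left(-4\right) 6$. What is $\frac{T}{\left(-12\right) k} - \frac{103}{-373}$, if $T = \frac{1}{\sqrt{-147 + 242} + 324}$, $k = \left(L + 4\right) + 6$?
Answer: $\frac{151248473}{547688582} - \frac{\sqrt{95}}{17620008} \approx 0.27616$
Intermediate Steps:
$L = -24$
$k = -14$ ($k = \left(-24 + 4\right) + 6 = -20 + 6 = -14$)
$T = \frac{1}{324 + \sqrt{95}}$ ($T = \frac{1}{\sqrt{95} + 324} = \frac{1}{324 + \sqrt{95}} \approx 0.0029963$)
$\frac{T}{\left(-12\right) k} - \frac{103}{-373} = \frac{\frac{324}{104881} - \frac{\sqrt{95}}{104881}}{\left(-12\right) \left(-14\right)} - \frac{103}{-373} = \frac{\frac{324}{104881} - \frac{\sqrt{95}}{104881}}{168} - - \frac{103}{373} = \left(\frac{324}{104881} - \frac{\sqrt{95}}{104881}\right) \frac{1}{168} + \frac{103}{373} = \left(\frac{27}{1468334} - \frac{\sqrt{95}}{17620008}\right) + \frac{103}{373} = \frac{151248473}{547688582} - \frac{\sqrt{95}}{17620008}$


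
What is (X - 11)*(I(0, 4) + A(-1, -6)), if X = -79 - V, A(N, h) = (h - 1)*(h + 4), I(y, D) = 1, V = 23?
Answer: -1695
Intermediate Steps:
A(N, h) = (-1 + h)*(4 + h)
X = -102 (X = -79 - 1*23 = -79 - 23 = -102)
(X - 11)*(I(0, 4) + A(-1, -6)) = (-102 - 11)*(1 + (-4 + (-6)**2 + 3*(-6))) = -113*(1 + (-4 + 36 - 18)) = -113*(1 + 14) = -113*15 = -1695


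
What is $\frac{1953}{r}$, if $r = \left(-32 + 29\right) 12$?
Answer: $- \frac{217}{4} \approx -54.25$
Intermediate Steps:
$r = -36$ ($r = \left(-3\right) 12 = -36$)
$\frac{1953}{r} = \frac{1953}{-36} = 1953 \left(- \frac{1}{36}\right) = - \frac{217}{4}$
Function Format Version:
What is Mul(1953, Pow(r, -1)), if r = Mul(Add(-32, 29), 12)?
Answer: Rational(-217, 4) ≈ -54.250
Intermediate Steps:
r = -36 (r = Mul(-3, 12) = -36)
Mul(1953, Pow(r, -1)) = Mul(1953, Pow(-36, -1)) = Mul(1953, Rational(-1, 36)) = Rational(-217, 4)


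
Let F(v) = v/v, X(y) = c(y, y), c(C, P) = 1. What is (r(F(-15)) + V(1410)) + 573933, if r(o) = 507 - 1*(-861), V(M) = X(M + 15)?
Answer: 575302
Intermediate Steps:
X(y) = 1
F(v) = 1
V(M) = 1
r(o) = 1368 (r(o) = 507 + 861 = 1368)
(r(F(-15)) + V(1410)) + 573933 = (1368 + 1) + 573933 = 1369 + 573933 = 575302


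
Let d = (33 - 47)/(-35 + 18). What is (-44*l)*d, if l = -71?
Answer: 43736/17 ≈ 2572.7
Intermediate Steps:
d = 14/17 (d = -14/(-17) = -14*(-1/17) = 14/17 ≈ 0.82353)
(-44*l)*d = -44*(-71)*(14/17) = 3124*(14/17) = 43736/17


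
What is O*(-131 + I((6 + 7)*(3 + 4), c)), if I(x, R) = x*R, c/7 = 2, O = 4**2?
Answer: 18288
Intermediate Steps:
O = 16
c = 14 (c = 7*2 = 14)
I(x, R) = R*x
O*(-131 + I((6 + 7)*(3 + 4), c)) = 16*(-131 + 14*((6 + 7)*(3 + 4))) = 16*(-131 + 14*(13*7)) = 16*(-131 + 14*91) = 16*(-131 + 1274) = 16*1143 = 18288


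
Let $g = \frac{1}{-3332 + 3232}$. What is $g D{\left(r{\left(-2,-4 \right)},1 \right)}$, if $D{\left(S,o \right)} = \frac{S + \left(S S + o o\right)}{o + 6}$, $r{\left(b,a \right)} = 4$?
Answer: $- \frac{3}{100} \approx -0.03$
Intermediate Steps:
$D{\left(S,o \right)} = \frac{S + S^{2} + o^{2}}{6 + o}$ ($D{\left(S,o \right)} = \frac{S + \left(S^{2} + o^{2}\right)}{6 + o} = \frac{S + S^{2} + o^{2}}{6 + o}$)
$g = - \frac{1}{100}$ ($g = \frac{1}{-100} = - \frac{1}{100} \approx -0.01$)
$g D{\left(r{\left(-2,-4 \right)},1 \right)} = - \frac{\frac{1}{6 + 1} \left(4 + 4^{2} + 1^{2}\right)}{100} = - \frac{\frac{1}{7} \left(4 + 16 + 1\right)}{100} = - \frac{\frac{1}{7} \cdot 21}{100} = \left(- \frac{1}{100}\right) 3 = - \frac{3}{100}$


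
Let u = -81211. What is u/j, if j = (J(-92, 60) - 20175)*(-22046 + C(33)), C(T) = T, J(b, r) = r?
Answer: -81211/442791495 ≈ -0.00018341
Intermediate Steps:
j = 442791495 (j = (60 - 20175)*(-22046 + 33) = -20115*(-22013) = 442791495)
u/j = -81211/442791495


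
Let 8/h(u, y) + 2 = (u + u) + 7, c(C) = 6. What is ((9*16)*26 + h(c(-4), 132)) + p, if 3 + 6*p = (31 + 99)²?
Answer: 669185/102 ≈ 6560.6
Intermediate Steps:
h(u, y) = 8/(5 + 2*u) (h(u, y) = 8/(-2 + ((u + u) + 7)) = 8/(-2 + (2*u + 7)) = 8/(-2 + (7 + 2*u)) = 8/(5 + 2*u))
p = 16897/6 (p = -½ + (31 + 99)²/6 = -½ + (⅙)*130² = -½ + (⅙)*16900 = -½ + 8450/3 = 16897/6 ≈ 2816.2)
((9*16)*26 + h(c(-4), 132)) + p = ((9*16)*26 + 8/(5 + 2*6)) + 16897/6 = (144*26 + 8/(5 + 12)) + 16897/6 = (3744 + 8/17) + 16897/6 = 63656/17 + 16897/6 = 669185/102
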